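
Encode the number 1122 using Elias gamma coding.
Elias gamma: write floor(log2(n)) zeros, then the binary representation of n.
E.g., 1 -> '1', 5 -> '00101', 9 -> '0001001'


num_bits = floor(log2(1122)) + 1 = 11
leading_zeros = num_bits - 1 = 10
binary(1122) = 10001100010

Elias gamma(1122) = '0000000000' + '10001100010' = 000000000010001100010 (21 bits)


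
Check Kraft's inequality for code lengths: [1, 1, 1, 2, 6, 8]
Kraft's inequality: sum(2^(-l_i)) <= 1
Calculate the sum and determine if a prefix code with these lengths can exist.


Sum = 2^(-1) + 2^(-1) + 2^(-1) + 2^(-2) + 2^(-6) + 2^(-8)
    = 0.5 + 0.5 + 0.5 + 0.25 + 0.015625 + 0.00390625
    = 453/256 = 1.76953125
Since 1.76953125 > 1, Kraft's inequality is NOT satisfied.
A prefix code with these lengths CANNOT exist.

Kraft sum = 1.76953125. Not satisfied.


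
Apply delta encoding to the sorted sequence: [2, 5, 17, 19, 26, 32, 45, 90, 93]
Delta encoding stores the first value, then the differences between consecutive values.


First value: 2
Deltas:
  5 - 2 = 3
  17 - 5 = 12
  19 - 17 = 2
  26 - 19 = 7
  32 - 26 = 6
  45 - 32 = 13
  90 - 45 = 45
  93 - 90 = 3


Delta encoded: [2, 3, 12, 2, 7, 6, 13, 45, 3]


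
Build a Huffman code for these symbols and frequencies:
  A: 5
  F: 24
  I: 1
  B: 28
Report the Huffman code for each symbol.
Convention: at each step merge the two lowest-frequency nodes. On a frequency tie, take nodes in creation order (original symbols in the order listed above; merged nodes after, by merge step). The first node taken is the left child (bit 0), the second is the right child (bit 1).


Huffman tree construction:
Step 1: Merge I(1) + A(5) = 6
Step 2: Merge (I+A)(6) + F(24) = 30
Step 3: Merge B(28) + ((I+A)+F)(30) = 58
Read each symbol's code off the tree from the root (left child = 0, right child = 1).

Codes:
  A: 101 (length 3)
  F: 11 (length 2)
  I: 100 (length 3)
  B: 0 (length 1)
Average code length: 94/58 = 1.6207 bits/symbol


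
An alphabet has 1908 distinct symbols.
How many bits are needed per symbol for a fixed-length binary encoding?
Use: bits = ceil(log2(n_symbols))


log2(1908) = 10.8978
Bracket: 2^10 = 1024 < 1908 <= 2^11 = 2048
So ceil(log2(1908)) = 11

bits = ceil(log2(1908)) = ceil(10.8978) = 11 bits


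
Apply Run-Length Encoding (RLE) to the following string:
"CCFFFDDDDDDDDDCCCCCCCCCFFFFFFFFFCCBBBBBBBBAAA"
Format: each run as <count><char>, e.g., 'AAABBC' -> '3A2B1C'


Scanning runs left to right:
  i=0: run of 'C' x 2 -> '2C'
  i=2: run of 'F' x 3 -> '3F'
  i=5: run of 'D' x 9 -> '9D'
  i=14: run of 'C' x 9 -> '9C'
  i=23: run of 'F' x 9 -> '9F'
  i=32: run of 'C' x 2 -> '2C'
  i=34: run of 'B' x 8 -> '8B'
  i=42: run of 'A' x 3 -> '3A'

RLE = 2C3F9D9C9F2C8B3A


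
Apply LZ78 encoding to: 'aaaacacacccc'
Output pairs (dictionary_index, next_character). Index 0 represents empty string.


LZ78 encoding steps:
Dictionary: {0: ''}
Step 1: w='' (idx 0), next='a' -> output (0, 'a'), add 'a' as idx 1
Step 2: w='a' (idx 1), next='a' -> output (1, 'a'), add 'aa' as idx 2
Step 3: w='a' (idx 1), next='c' -> output (1, 'c'), add 'ac' as idx 3
Step 4: w='ac' (idx 3), next='a' -> output (3, 'a'), add 'aca' as idx 4
Step 5: w='' (idx 0), next='c' -> output (0, 'c'), add 'c' as idx 5
Step 6: w='c' (idx 5), next='c' -> output (5, 'c'), add 'cc' as idx 6
Step 7: w='c' (idx 5), end of input -> output (5, '')


Encoded: [(0, 'a'), (1, 'a'), (1, 'c'), (3, 'a'), (0, 'c'), (5, 'c'), (5, '')]


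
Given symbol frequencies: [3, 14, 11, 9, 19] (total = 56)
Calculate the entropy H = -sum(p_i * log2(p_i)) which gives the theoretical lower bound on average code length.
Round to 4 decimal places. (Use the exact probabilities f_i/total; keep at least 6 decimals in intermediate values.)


Per-symbol terms -p_i * log2(p_i) with p_i = f_i/56:
  p = 3/56 = 0.053571: log2(p) = -4.222392, -p*log2(p) = 0.226200
  p = 14/56 = 0.250000: log2(p) = -2.000000, -p*log2(p) = 0.500000
  p = 11/56 = 0.196429: log2(p) = -2.347923, -p*log2(p) = 0.461199
  p = 9/56 = 0.160714: log2(p) = -2.637430, -p*log2(p) = 0.423873
  p = 19/56 = 0.339286: log2(p) = -1.559427, -p*log2(p) = 0.529091
H = 0.226200 + 0.500000 + 0.461199 + 0.423873 + 0.529091 = 2.140363

H = 2.1404 bits/symbol


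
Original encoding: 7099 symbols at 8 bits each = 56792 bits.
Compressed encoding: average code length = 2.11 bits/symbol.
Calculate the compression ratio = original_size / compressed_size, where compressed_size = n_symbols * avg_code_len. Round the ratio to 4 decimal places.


original_size = n_symbols * orig_bits = 7099 * 8 = 56792 bits
compressed_size = n_symbols * avg_code_len = 7099 * 2.11 = 14978.89 bits
ratio = original_size / compressed_size = 56792 / 14978.89 = 3.7915

Compression ratio = 3.7915


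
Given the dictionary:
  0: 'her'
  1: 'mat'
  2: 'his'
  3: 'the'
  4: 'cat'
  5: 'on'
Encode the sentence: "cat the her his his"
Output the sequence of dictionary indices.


Look up each word in the dictionary:
  'cat' -> 4
  'the' -> 3
  'her' -> 0
  'his' -> 2
  'his' -> 2

Encoded: [4, 3, 0, 2, 2]


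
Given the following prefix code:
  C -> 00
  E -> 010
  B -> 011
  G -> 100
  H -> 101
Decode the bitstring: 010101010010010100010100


Decoding step by step:
Bits 010 -> E
Bits 101 -> H
Bits 010 -> E
Bits 010 -> E
Bits 010 -> E
Bits 100 -> G
Bits 010 -> E
Bits 100 -> G


Decoded message: EHEEEGEG


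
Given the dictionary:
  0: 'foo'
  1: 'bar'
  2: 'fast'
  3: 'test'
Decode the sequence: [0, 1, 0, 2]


Look up each index in the dictionary:
  0 -> 'foo'
  1 -> 'bar'
  0 -> 'foo'
  2 -> 'fast'

Decoded: "foo bar foo fast"


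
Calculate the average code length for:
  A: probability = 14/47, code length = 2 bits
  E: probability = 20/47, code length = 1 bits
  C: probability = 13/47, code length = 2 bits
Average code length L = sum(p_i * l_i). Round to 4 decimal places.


Weighted contributions p_i * l_i:
  A: (14/47) * 2 = 28/47
  E: (20/47) * 1 = 20/47
  C: (13/47) * 2 = 26/47
Sum = (28 + 20 + 26)/47 = 74/47

L = 74/47 = 1.5745 bits/symbol


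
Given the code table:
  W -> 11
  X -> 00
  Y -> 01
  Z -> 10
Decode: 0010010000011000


Decoding:
00 -> X
10 -> Z
01 -> Y
00 -> X
00 -> X
01 -> Y
10 -> Z
00 -> X


Result: XZYXXYZX


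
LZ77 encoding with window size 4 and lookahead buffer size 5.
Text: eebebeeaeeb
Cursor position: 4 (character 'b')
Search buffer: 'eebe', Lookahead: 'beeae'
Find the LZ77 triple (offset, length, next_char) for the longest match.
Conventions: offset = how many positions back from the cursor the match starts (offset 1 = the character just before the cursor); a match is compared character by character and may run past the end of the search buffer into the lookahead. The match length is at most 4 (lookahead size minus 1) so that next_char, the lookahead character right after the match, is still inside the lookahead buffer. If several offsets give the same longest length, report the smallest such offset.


Try each offset into the search buffer:
  offset=1 (pos 3, char 'e'): match length 0
  offset=2 (pos 2, char 'b'): match length 2
  offset=3 (pos 1, char 'e'): match length 0
  offset=4 (pos 0, char 'e'): match length 0
Longest match has length 2 at offset 2.
next_char = character at position 4 + 2 = 6 -> 'e'

Best match: offset=2, length=2 (matching 'be' starting at position 2)
LZ77 triple: (2, 2, 'e')


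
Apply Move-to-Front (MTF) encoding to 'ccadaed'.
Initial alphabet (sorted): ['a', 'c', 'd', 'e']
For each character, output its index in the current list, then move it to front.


MTF encoding:
'c': index 1 in ['a', 'c', 'd', 'e'] -> ['c', 'a', 'd', 'e']
'c': index 0 in ['c', 'a', 'd', 'e'] -> ['c', 'a', 'd', 'e']
'a': index 1 in ['c', 'a', 'd', 'e'] -> ['a', 'c', 'd', 'e']
'd': index 2 in ['a', 'c', 'd', 'e'] -> ['d', 'a', 'c', 'e']
'a': index 1 in ['d', 'a', 'c', 'e'] -> ['a', 'd', 'c', 'e']
'e': index 3 in ['a', 'd', 'c', 'e'] -> ['e', 'a', 'd', 'c']
'd': index 2 in ['e', 'a', 'd', 'c'] -> ['d', 'e', 'a', 'c']


Output: [1, 0, 1, 2, 1, 3, 2]


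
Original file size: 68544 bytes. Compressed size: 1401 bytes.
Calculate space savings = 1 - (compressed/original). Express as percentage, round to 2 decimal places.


ratio = compressed/original = 1401/68544 = 0.020439
savings = 1 - ratio = 1 - 0.020439 = 0.979561
as a percentage: 0.979561 * 100 = 97.96%

Space savings = 1 - 1401/68544 = 97.96%


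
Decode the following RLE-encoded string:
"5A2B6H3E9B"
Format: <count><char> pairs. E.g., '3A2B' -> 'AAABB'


Expanding each <count><char> pair:
  5A -> 'AAAAA'
  2B -> 'BB'
  6H -> 'HHHHHH'
  3E -> 'EEE'
  9B -> 'BBBBBBBBB'

Decoded = AAAAABBHHHHHHEEEBBBBBBBBB


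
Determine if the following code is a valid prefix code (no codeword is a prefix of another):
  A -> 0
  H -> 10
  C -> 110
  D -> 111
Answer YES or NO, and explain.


Checking each pair (does one codeword prefix another?):
  A='0' vs H='10': no prefix
  A='0' vs C='110': no prefix
  A='0' vs D='111': no prefix
  H='10' vs A='0': no prefix
  H='10' vs C='110': no prefix
  H='10' vs D='111': no prefix
  C='110' vs A='0': no prefix
  C='110' vs H='10': no prefix
  C='110' vs D='111': no prefix
  D='111' vs A='0': no prefix
  D='111' vs H='10': no prefix
  D='111' vs C='110': no prefix
No violation found over all pairs.

YES -- this is a valid prefix code. No codeword is a prefix of any other codeword.


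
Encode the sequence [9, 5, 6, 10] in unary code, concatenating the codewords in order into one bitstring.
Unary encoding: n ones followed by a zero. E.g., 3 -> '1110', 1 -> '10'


Encode each number as n ones followed by a terminating 0:
  9 -> 1111111110 (10 bits)
  5 -> 111110 (6 bits)
  6 -> 1111110 (7 bits)
  10 -> 11111111110 (11 bits)
Total length = 10 + 6 + 7 + 11 = 34 bits.

Unary([9, 5, 6, 10]) = 1111111110111110111111011111111110 (34 bits)


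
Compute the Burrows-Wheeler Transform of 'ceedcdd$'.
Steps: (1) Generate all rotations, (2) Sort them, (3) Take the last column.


Rotations (sorted):
  0: $ceedcdd -> last char: d
  1: cdd$ceed -> last char: d
  2: ceedcdd$ -> last char: $
  3: d$ceedcd -> last char: d
  4: dcdd$cee -> last char: e
  5: dd$ceedc -> last char: c
  6: edcdd$ce -> last char: e
  7: eedcdd$c -> last char: c


BWT = dd$decec


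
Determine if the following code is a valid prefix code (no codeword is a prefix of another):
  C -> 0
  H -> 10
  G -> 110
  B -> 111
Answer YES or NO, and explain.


Checking each pair (does one codeword prefix another?):
  C='0' vs H='10': no prefix
  C='0' vs G='110': no prefix
  C='0' vs B='111': no prefix
  H='10' vs C='0': no prefix
  H='10' vs G='110': no prefix
  H='10' vs B='111': no prefix
  G='110' vs C='0': no prefix
  G='110' vs H='10': no prefix
  G='110' vs B='111': no prefix
  B='111' vs C='0': no prefix
  B='111' vs H='10': no prefix
  B='111' vs G='110': no prefix
No violation found over all pairs.

YES -- this is a valid prefix code. No codeword is a prefix of any other codeword.


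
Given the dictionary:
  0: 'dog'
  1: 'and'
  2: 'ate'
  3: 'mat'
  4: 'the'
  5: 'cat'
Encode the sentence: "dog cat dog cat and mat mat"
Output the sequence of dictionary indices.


Look up each word in the dictionary:
  'dog' -> 0
  'cat' -> 5
  'dog' -> 0
  'cat' -> 5
  'and' -> 1
  'mat' -> 3
  'mat' -> 3

Encoded: [0, 5, 0, 5, 1, 3, 3]


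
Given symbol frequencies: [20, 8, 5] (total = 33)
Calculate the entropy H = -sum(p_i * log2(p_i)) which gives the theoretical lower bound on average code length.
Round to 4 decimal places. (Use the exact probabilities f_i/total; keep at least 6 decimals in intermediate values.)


Per-symbol terms -p_i * log2(p_i) with p_i = f_i/33:
  p = 20/33 = 0.606061: log2(p) = -0.722466, -p*log2(p) = 0.437858
  p = 8/33 = 0.242424: log2(p) = -2.044394, -p*log2(p) = 0.495611
  p = 5/33 = 0.151515: log2(p) = -2.722466, -p*log2(p) = 0.412495
H = 0.437858 + 0.495611 + 0.412495 = 1.345964

H = 1.346 bits/symbol


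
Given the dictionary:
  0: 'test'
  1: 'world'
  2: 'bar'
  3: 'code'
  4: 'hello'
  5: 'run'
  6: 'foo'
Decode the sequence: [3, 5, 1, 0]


Look up each index in the dictionary:
  3 -> 'code'
  5 -> 'run'
  1 -> 'world'
  0 -> 'test'

Decoded: "code run world test"


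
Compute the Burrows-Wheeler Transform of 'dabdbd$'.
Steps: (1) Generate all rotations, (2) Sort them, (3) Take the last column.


Rotations (sorted):
  0: $dabdbd -> last char: d
  1: abdbd$d -> last char: d
  2: bd$dabd -> last char: d
  3: bdbd$da -> last char: a
  4: d$dabdb -> last char: b
  5: dabdbd$ -> last char: $
  6: dbd$dab -> last char: b


BWT = dddab$b


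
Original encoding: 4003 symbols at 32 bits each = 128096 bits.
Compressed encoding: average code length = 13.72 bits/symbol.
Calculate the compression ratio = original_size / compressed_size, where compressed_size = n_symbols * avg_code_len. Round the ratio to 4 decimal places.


original_size = n_symbols * orig_bits = 4003 * 32 = 128096 bits
compressed_size = n_symbols * avg_code_len = 4003 * 13.72 = 54921.16 bits
ratio = original_size / compressed_size = 128096 / 54921.16 = 2.3324

Compression ratio = 2.3324


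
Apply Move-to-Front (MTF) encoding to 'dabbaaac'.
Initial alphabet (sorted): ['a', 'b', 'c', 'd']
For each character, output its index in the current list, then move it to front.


MTF encoding:
'd': index 3 in ['a', 'b', 'c', 'd'] -> ['d', 'a', 'b', 'c']
'a': index 1 in ['d', 'a', 'b', 'c'] -> ['a', 'd', 'b', 'c']
'b': index 2 in ['a', 'd', 'b', 'c'] -> ['b', 'a', 'd', 'c']
'b': index 0 in ['b', 'a', 'd', 'c'] -> ['b', 'a', 'd', 'c']
'a': index 1 in ['b', 'a', 'd', 'c'] -> ['a', 'b', 'd', 'c']
'a': index 0 in ['a', 'b', 'd', 'c'] -> ['a', 'b', 'd', 'c']
'a': index 0 in ['a', 'b', 'd', 'c'] -> ['a', 'b', 'd', 'c']
'c': index 3 in ['a', 'b', 'd', 'c'] -> ['c', 'a', 'b', 'd']


Output: [3, 1, 2, 0, 1, 0, 0, 3]


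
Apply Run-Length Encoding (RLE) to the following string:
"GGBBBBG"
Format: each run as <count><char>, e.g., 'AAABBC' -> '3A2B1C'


Scanning runs left to right:
  i=0: run of 'G' x 2 -> '2G'
  i=2: run of 'B' x 4 -> '4B'
  i=6: run of 'G' x 1 -> '1G'

RLE = 2G4B1G


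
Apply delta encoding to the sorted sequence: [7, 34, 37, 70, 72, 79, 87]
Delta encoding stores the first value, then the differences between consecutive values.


First value: 7
Deltas:
  34 - 7 = 27
  37 - 34 = 3
  70 - 37 = 33
  72 - 70 = 2
  79 - 72 = 7
  87 - 79 = 8


Delta encoded: [7, 27, 3, 33, 2, 7, 8]


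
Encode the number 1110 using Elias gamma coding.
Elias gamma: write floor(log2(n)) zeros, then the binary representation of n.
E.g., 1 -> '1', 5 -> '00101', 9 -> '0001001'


num_bits = floor(log2(1110)) + 1 = 11
leading_zeros = num_bits - 1 = 10
binary(1110) = 10001010110

Elias gamma(1110) = '0000000000' + '10001010110' = 000000000010001010110 (21 bits)


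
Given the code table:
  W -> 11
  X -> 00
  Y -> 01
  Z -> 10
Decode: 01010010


Decoding:
01 -> Y
01 -> Y
00 -> X
10 -> Z


Result: YYXZ


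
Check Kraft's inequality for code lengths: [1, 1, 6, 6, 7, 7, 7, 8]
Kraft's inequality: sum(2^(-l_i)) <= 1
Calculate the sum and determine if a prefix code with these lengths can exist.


Sum = 2^(-1) + 2^(-1) + 2^(-6) + 2^(-6) + 2^(-7) + 2^(-7) + 2^(-7) + 2^(-8)
    = 0.5 + 0.5 + 0.015625 + 0.015625 + 0.0078125 + 0.0078125 + 0.0078125 + 0.00390625
    = 271/256 = 1.05859375
Since 1.05859375 > 1, Kraft's inequality is NOT satisfied.
A prefix code with these lengths CANNOT exist.

Kraft sum = 1.05859375. Not satisfied.


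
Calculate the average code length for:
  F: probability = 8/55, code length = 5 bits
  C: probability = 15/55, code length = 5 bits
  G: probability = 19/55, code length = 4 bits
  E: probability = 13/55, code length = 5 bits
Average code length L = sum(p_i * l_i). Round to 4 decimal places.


Weighted contributions p_i * l_i:
  F: (8/55) * 5 = 40/55
  C: (15/55) * 5 = 75/55
  G: (19/55) * 4 = 76/55
  E: (13/55) * 5 = 65/55
Sum = (40 + 75 + 76 + 65)/55 = 256/55

L = 256/55 = 4.6545 bits/symbol


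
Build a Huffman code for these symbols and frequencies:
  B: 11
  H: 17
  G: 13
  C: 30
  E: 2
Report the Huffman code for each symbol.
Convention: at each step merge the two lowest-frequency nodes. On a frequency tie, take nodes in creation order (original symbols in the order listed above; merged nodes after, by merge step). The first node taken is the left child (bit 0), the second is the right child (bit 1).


Huffman tree construction:
Step 1: Merge E(2) + B(11) = 13
Step 2: Merge G(13) + (E+B)(13) = 26
Step 3: Merge H(17) + (G+(E+B))(26) = 43
Step 4: Merge C(30) + (H+(G+(E+B)))(43) = 73
Read each symbol's code off the tree from the root (left child = 0, right child = 1).

Codes:
  B: 1111 (length 4)
  H: 10 (length 2)
  G: 110 (length 3)
  C: 0 (length 1)
  E: 1110 (length 4)
Average code length: 155/73 = 2.1233 bits/symbol


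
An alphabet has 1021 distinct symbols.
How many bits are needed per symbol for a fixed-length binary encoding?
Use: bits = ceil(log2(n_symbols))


log2(1021) = 9.9958
Bracket: 2^9 = 512 < 1021 <= 2^10 = 1024
So ceil(log2(1021)) = 10

bits = ceil(log2(1021)) = ceil(9.9958) = 10 bits


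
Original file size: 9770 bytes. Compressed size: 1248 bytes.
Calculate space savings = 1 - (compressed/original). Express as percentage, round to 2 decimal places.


ratio = compressed/original = 1248/9770 = 0.127738
savings = 1 - ratio = 1 - 0.127738 = 0.872262
as a percentage: 0.872262 * 100 = 87.23%

Space savings = 1 - 1248/9770 = 87.23%


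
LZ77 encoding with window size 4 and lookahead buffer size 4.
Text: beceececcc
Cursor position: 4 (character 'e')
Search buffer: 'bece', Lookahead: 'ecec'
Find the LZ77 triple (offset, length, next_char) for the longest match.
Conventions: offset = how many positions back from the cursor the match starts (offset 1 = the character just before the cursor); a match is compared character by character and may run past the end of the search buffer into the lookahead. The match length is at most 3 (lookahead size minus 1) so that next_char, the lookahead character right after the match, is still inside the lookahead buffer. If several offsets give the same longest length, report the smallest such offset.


Try each offset into the search buffer:
  offset=1 (pos 3, char 'e'): match length 1
  offset=2 (pos 2, char 'c'): match length 0
  offset=3 (pos 1, char 'e'): match length 3
  offset=4 (pos 0, char 'b'): match length 0
Longest match has length 3 at offset 3.
next_char = character at position 4 + 3 = 7 -> 'c'

Best match: offset=3, length=3 (matching 'ece' starting at position 1)
LZ77 triple: (3, 3, 'c')


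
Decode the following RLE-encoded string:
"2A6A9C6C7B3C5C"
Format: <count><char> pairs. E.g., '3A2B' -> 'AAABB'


Expanding each <count><char> pair:
  2A -> 'AA'
  6A -> 'AAAAAA'
  9C -> 'CCCCCCCCC'
  6C -> 'CCCCCC'
  7B -> 'BBBBBBB'
  3C -> 'CCC'
  5C -> 'CCCCC'

Decoded = AAAAAAAACCCCCCCCCCCCCCCBBBBBBBCCCCCCCC


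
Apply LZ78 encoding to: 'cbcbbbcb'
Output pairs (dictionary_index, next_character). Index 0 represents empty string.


LZ78 encoding steps:
Dictionary: {0: ''}
Step 1: w='' (idx 0), next='c' -> output (0, 'c'), add 'c' as idx 1
Step 2: w='' (idx 0), next='b' -> output (0, 'b'), add 'b' as idx 2
Step 3: w='c' (idx 1), next='b' -> output (1, 'b'), add 'cb' as idx 3
Step 4: w='b' (idx 2), next='b' -> output (2, 'b'), add 'bb' as idx 4
Step 5: w='cb' (idx 3), end of input -> output (3, '')


Encoded: [(0, 'c'), (0, 'b'), (1, 'b'), (2, 'b'), (3, '')]


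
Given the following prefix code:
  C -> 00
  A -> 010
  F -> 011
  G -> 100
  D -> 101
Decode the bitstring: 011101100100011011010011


Decoding step by step:
Bits 011 -> F
Bits 101 -> D
Bits 100 -> G
Bits 100 -> G
Bits 011 -> F
Bits 011 -> F
Bits 010 -> A
Bits 011 -> F


Decoded message: FDGGFFAF


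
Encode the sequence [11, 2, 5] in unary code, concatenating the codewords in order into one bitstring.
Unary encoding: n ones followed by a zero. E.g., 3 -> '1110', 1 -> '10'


Encode each number as n ones followed by a terminating 0:
  11 -> 111111111110 (12 bits)
  2 -> 110 (3 bits)
  5 -> 111110 (6 bits)
Total length = 12 + 3 + 6 = 21 bits.

Unary([11, 2, 5]) = 111111111110110111110 (21 bits)


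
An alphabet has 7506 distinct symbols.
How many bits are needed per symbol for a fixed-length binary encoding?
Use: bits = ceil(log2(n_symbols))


log2(7506) = 12.8738
Bracket: 2^12 = 4096 < 7506 <= 2^13 = 8192
So ceil(log2(7506)) = 13

bits = ceil(log2(7506)) = ceil(12.8738) = 13 bits


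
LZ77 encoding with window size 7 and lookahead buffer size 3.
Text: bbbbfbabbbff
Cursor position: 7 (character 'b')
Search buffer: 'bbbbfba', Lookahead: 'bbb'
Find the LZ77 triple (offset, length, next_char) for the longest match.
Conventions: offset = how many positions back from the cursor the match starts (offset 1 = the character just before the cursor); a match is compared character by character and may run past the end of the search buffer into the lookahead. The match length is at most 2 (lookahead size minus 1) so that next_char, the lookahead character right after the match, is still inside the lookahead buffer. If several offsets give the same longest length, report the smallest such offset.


Try each offset into the search buffer:
  offset=1 (pos 6, char 'a'): match length 0
  offset=2 (pos 5, char 'b'): match length 1
  offset=3 (pos 4, char 'f'): match length 0
  offset=4 (pos 3, char 'b'): match length 1
  offset=5 (pos 2, char 'b'): match length 2
  offset=6 (pos 1, char 'b'): match length 2
  offset=7 (pos 0, char 'b'): match length 2
Longest match has length 2, found at offsets 5, 6, 7; take the smallest, offset 5.
next_char = character at position 7 + 2 = 9 -> 'b'

Best match: offset=5, length=2 (matching 'bb' starting at position 2)
LZ77 triple: (5, 2, 'b')


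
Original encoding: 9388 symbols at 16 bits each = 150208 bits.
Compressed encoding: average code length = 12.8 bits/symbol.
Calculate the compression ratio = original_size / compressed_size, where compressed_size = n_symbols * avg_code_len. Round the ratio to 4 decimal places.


original_size = n_symbols * orig_bits = 9388 * 16 = 150208 bits
compressed_size = n_symbols * avg_code_len = 9388 * 12.8 = 120166.4 bits
ratio = original_size / compressed_size = 150208 / 120166.4 = 1.25

Compression ratio = 1.25


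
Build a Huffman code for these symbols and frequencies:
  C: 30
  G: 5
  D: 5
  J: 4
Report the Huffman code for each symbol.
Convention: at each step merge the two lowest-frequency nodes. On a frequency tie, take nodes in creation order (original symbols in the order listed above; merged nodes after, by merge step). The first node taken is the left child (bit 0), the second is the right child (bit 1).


Huffman tree construction:
Step 1: Merge J(4) + G(5) = 9
Step 2: Merge D(5) + (J+G)(9) = 14
Step 3: Merge (D+(J+G))(14) + C(30) = 44
Read each symbol's code off the tree from the root (left child = 0, right child = 1).

Codes:
  C: 1 (length 1)
  G: 011 (length 3)
  D: 00 (length 2)
  J: 010 (length 3)
Average code length: 67/44 = 1.5227 bits/symbol


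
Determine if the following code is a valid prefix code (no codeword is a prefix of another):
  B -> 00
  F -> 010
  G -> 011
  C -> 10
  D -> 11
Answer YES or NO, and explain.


Checking each pair (does one codeword prefix another?):
  B='00' vs F='010': no prefix
  B='00' vs G='011': no prefix
  B='00' vs C='10': no prefix
  B='00' vs D='11': no prefix
  F='010' vs B='00': no prefix
  F='010' vs G='011': no prefix
  F='010' vs C='10': no prefix
  F='010' vs D='11': no prefix
  G='011' vs B='00': no prefix
  G='011' vs F='010': no prefix
  G='011' vs C='10': no prefix
  G='011' vs D='11': no prefix
  C='10' vs B='00': no prefix
  C='10' vs F='010': no prefix
  C='10' vs G='011': no prefix
  C='10' vs D='11': no prefix
  D='11' vs B='00': no prefix
  D='11' vs F='010': no prefix
  D='11' vs G='011': no prefix
  D='11' vs C='10': no prefix
No violation found over all pairs.

YES -- this is a valid prefix code. No codeword is a prefix of any other codeword.


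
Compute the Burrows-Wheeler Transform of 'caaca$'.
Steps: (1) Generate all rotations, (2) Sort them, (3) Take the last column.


Rotations (sorted):
  0: $caaca -> last char: a
  1: a$caac -> last char: c
  2: aaca$c -> last char: c
  3: aca$ca -> last char: a
  4: ca$caa -> last char: a
  5: caaca$ -> last char: $


BWT = accaa$


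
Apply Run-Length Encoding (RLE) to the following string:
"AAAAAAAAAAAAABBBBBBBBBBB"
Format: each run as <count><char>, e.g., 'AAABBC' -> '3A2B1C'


Scanning runs left to right:
  i=0: run of 'A' x 13 -> '13A'
  i=13: run of 'B' x 11 -> '11B'

RLE = 13A11B


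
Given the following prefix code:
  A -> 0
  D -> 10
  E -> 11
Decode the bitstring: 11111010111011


Decoding step by step:
Bits 11 -> E
Bits 11 -> E
Bits 10 -> D
Bits 10 -> D
Bits 11 -> E
Bits 10 -> D
Bits 11 -> E


Decoded message: EEDDEDE


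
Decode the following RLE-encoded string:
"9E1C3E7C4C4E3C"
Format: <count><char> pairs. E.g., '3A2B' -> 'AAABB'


Expanding each <count><char> pair:
  9E -> 'EEEEEEEEE'
  1C -> 'C'
  3E -> 'EEE'
  7C -> 'CCCCCCC'
  4C -> 'CCCC'
  4E -> 'EEEE'
  3C -> 'CCC'

Decoded = EEEEEEEEECEEECCCCCCCCCCCEEEECCC


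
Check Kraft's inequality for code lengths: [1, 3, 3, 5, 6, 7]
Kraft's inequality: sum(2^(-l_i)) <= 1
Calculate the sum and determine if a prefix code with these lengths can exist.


Sum = 2^(-1) + 2^(-3) + 2^(-3) + 2^(-5) + 2^(-6) + 2^(-7)
    = 0.5 + 0.125 + 0.125 + 0.03125 + 0.015625 + 0.0078125
    = 103/128 = 0.8046875
Since 0.8046875 <= 1, Kraft's inequality IS satisfied.
A prefix code with these lengths CAN exist.

Kraft sum = 0.8046875. Satisfied.


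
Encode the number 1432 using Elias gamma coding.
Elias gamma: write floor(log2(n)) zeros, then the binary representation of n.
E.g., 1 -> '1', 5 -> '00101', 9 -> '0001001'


num_bits = floor(log2(1432)) + 1 = 11
leading_zeros = num_bits - 1 = 10
binary(1432) = 10110011000

Elias gamma(1432) = '0000000000' + '10110011000' = 000000000010110011000 (21 bits)


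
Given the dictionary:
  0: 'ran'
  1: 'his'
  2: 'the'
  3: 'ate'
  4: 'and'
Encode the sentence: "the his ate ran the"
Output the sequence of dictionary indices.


Look up each word in the dictionary:
  'the' -> 2
  'his' -> 1
  'ate' -> 3
  'ran' -> 0
  'the' -> 2

Encoded: [2, 1, 3, 0, 2]


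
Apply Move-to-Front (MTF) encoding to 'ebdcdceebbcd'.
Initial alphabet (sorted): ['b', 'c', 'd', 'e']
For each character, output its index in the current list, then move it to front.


MTF encoding:
'e': index 3 in ['b', 'c', 'd', 'e'] -> ['e', 'b', 'c', 'd']
'b': index 1 in ['e', 'b', 'c', 'd'] -> ['b', 'e', 'c', 'd']
'd': index 3 in ['b', 'e', 'c', 'd'] -> ['d', 'b', 'e', 'c']
'c': index 3 in ['d', 'b', 'e', 'c'] -> ['c', 'd', 'b', 'e']
'd': index 1 in ['c', 'd', 'b', 'e'] -> ['d', 'c', 'b', 'e']
'c': index 1 in ['d', 'c', 'b', 'e'] -> ['c', 'd', 'b', 'e']
'e': index 3 in ['c', 'd', 'b', 'e'] -> ['e', 'c', 'd', 'b']
'e': index 0 in ['e', 'c', 'd', 'b'] -> ['e', 'c', 'd', 'b']
'b': index 3 in ['e', 'c', 'd', 'b'] -> ['b', 'e', 'c', 'd']
'b': index 0 in ['b', 'e', 'c', 'd'] -> ['b', 'e', 'c', 'd']
'c': index 2 in ['b', 'e', 'c', 'd'] -> ['c', 'b', 'e', 'd']
'd': index 3 in ['c', 'b', 'e', 'd'] -> ['d', 'c', 'b', 'e']


Output: [3, 1, 3, 3, 1, 1, 3, 0, 3, 0, 2, 3]


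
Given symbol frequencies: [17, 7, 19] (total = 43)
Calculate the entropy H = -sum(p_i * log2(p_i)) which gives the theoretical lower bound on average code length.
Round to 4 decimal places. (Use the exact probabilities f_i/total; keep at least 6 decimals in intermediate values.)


Per-symbol terms -p_i * log2(p_i) with p_i = f_i/43:
  p = 17/43 = 0.395349: log2(p) = -1.338802, -p*log2(p) = 0.529294
  p = 7/43 = 0.162791: log2(p) = -2.618910, -p*log2(p) = 0.426334
  p = 19/43 = 0.441860: log2(p) = -1.178337, -p*log2(p) = 0.520661
H = 0.529294 + 0.426334 + 0.520661 = 1.476289

H = 1.4763 bits/symbol


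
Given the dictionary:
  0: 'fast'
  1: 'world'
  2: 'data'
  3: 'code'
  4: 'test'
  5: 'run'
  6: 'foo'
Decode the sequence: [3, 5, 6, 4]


Look up each index in the dictionary:
  3 -> 'code'
  5 -> 'run'
  6 -> 'foo'
  4 -> 'test'

Decoded: "code run foo test"


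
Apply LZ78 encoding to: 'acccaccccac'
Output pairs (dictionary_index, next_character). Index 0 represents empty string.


LZ78 encoding steps:
Dictionary: {0: ''}
Step 1: w='' (idx 0), next='a' -> output (0, 'a'), add 'a' as idx 1
Step 2: w='' (idx 0), next='c' -> output (0, 'c'), add 'c' as idx 2
Step 3: w='c' (idx 2), next='c' -> output (2, 'c'), add 'cc' as idx 3
Step 4: w='a' (idx 1), next='c' -> output (1, 'c'), add 'ac' as idx 4
Step 5: w='cc' (idx 3), next='c' -> output (3, 'c'), add 'ccc' as idx 5
Step 6: w='ac' (idx 4), end of input -> output (4, '')


Encoded: [(0, 'a'), (0, 'c'), (2, 'c'), (1, 'c'), (3, 'c'), (4, '')]


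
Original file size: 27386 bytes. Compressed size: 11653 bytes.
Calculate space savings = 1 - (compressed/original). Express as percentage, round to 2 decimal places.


ratio = compressed/original = 11653/27386 = 0.425509
savings = 1 - ratio = 1 - 0.425509 = 0.574491
as a percentage: 0.574491 * 100 = 57.45%

Space savings = 1 - 11653/27386 = 57.45%


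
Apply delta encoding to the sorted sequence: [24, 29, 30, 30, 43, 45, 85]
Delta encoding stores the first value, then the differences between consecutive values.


First value: 24
Deltas:
  29 - 24 = 5
  30 - 29 = 1
  30 - 30 = 0
  43 - 30 = 13
  45 - 43 = 2
  85 - 45 = 40


Delta encoded: [24, 5, 1, 0, 13, 2, 40]


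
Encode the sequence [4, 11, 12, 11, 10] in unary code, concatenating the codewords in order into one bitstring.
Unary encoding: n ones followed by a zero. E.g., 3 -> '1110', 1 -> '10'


Encode each number as n ones followed by a terminating 0:
  4 -> 11110 (5 bits)
  11 -> 111111111110 (12 bits)
  12 -> 1111111111110 (13 bits)
  11 -> 111111111110 (12 bits)
  10 -> 11111111110 (11 bits)
Total length = 5 + 12 + 13 + 12 + 11 = 53 bits.

Unary([4, 11, 12, 11, 10]) = 11110111111111110111111111111011111111111011111111110 (53 bits)


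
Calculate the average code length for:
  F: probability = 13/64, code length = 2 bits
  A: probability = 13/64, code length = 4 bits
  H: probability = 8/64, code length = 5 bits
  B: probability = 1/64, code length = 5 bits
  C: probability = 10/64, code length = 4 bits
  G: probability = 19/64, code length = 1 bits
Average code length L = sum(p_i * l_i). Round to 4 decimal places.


Weighted contributions p_i * l_i:
  F: (13/64) * 2 = 26/64
  A: (13/64) * 4 = 52/64
  H: (8/64) * 5 = 40/64
  B: (1/64) * 5 = 5/64
  C: (10/64) * 4 = 40/64
  G: (19/64) * 1 = 19/64
Sum = (26 + 52 + 40 + 5 + 40 + 19)/64 = 182/64

L = 182/64 = 2.8438 bits/symbol


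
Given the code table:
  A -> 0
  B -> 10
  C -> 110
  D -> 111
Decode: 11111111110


Decoding:
111 -> D
111 -> D
111 -> D
10 -> B


Result: DDDB


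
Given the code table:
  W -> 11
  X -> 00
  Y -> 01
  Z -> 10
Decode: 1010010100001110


Decoding:
10 -> Z
10 -> Z
01 -> Y
01 -> Y
00 -> X
00 -> X
11 -> W
10 -> Z


Result: ZZYYXXWZ


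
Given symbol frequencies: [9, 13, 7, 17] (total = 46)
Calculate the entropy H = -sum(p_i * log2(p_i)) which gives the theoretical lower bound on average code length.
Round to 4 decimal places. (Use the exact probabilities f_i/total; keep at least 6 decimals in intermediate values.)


Per-symbol terms -p_i * log2(p_i) with p_i = f_i/46:
  p = 9/46 = 0.195652: log2(p) = -2.353637, -p*log2(p) = 0.460494
  p = 13/46 = 0.282609: log2(p) = -1.823122, -p*log2(p) = 0.515230
  p = 7/46 = 0.152174: log2(p) = -2.716207, -p*log2(p) = 0.413336
  p = 17/46 = 0.369565: log2(p) = -1.436099, -p*log2(p) = 0.530732
H = 0.460494 + 0.515230 + 0.413336 + 0.530732 = 1.919792

H = 1.9198 bits/symbol


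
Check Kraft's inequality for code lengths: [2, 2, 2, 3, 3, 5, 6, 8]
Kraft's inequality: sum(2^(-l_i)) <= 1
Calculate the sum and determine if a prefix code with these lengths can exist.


Sum = 2^(-2) + 2^(-2) + 2^(-2) + 2^(-3) + 2^(-3) + 2^(-5) + 2^(-6) + 2^(-8)
    = 0.25 + 0.25 + 0.25 + 0.125 + 0.125 + 0.03125 + 0.015625 + 0.00390625
    = 269/256 = 1.05078125
Since 1.05078125 > 1, Kraft's inequality is NOT satisfied.
A prefix code with these lengths CANNOT exist.

Kraft sum = 1.05078125. Not satisfied.


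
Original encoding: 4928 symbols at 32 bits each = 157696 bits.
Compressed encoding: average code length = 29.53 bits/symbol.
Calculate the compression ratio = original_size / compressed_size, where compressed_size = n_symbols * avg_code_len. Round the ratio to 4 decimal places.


original_size = n_symbols * orig_bits = 4928 * 32 = 157696 bits
compressed_size = n_symbols * avg_code_len = 4928 * 29.53 = 145523.84 bits
ratio = original_size / compressed_size = 157696 / 145523.84 = 1.0836

Compression ratio = 1.0836


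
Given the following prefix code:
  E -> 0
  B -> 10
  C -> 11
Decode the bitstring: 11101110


Decoding step by step:
Bits 11 -> C
Bits 10 -> B
Bits 11 -> C
Bits 10 -> B


Decoded message: CBCB


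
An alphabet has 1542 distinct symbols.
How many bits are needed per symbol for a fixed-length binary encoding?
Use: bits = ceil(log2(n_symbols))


log2(1542) = 10.5906
Bracket: 2^10 = 1024 < 1542 <= 2^11 = 2048
So ceil(log2(1542)) = 11

bits = ceil(log2(1542)) = ceil(10.5906) = 11 bits


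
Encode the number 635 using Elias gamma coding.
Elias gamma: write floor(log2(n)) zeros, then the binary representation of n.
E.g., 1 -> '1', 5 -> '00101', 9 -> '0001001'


num_bits = floor(log2(635)) + 1 = 10
leading_zeros = num_bits - 1 = 9
binary(635) = 1001111011

Elias gamma(635) = '000000000' + '1001111011' = 0000000001001111011 (19 bits)


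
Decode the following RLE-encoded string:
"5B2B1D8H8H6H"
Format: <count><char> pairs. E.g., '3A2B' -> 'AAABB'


Expanding each <count><char> pair:
  5B -> 'BBBBB'
  2B -> 'BB'
  1D -> 'D'
  8H -> 'HHHHHHHH'
  8H -> 'HHHHHHHH'
  6H -> 'HHHHHH'

Decoded = BBBBBBBDHHHHHHHHHHHHHHHHHHHHHH


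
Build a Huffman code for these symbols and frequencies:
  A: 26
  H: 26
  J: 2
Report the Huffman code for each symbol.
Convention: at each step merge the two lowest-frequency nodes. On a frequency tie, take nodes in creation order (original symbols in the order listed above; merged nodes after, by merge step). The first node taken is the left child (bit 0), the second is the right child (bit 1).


Huffman tree construction:
Step 1: Merge J(2) + A(26) = 28
Step 2: Merge H(26) + (J+A)(28) = 54
Read each symbol's code off the tree from the root (left child = 0, right child = 1).

Codes:
  A: 11 (length 2)
  H: 0 (length 1)
  J: 10 (length 2)
Average code length: 82/54 = 1.5185 bits/symbol


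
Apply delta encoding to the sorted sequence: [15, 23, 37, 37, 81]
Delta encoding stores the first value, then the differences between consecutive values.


First value: 15
Deltas:
  23 - 15 = 8
  37 - 23 = 14
  37 - 37 = 0
  81 - 37 = 44


Delta encoded: [15, 8, 14, 0, 44]


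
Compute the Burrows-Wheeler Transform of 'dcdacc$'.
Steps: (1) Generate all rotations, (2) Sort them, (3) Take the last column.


Rotations (sorted):
  0: $dcdacc -> last char: c
  1: acc$dcd -> last char: d
  2: c$dcdac -> last char: c
  3: cc$dcda -> last char: a
  4: cdacc$d -> last char: d
  5: dacc$dc -> last char: c
  6: dcdacc$ -> last char: $


BWT = cdcadc$


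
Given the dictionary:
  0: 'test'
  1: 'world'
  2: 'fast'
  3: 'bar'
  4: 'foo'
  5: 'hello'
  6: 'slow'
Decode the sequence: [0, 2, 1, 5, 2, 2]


Look up each index in the dictionary:
  0 -> 'test'
  2 -> 'fast'
  1 -> 'world'
  5 -> 'hello'
  2 -> 'fast'
  2 -> 'fast'

Decoded: "test fast world hello fast fast"


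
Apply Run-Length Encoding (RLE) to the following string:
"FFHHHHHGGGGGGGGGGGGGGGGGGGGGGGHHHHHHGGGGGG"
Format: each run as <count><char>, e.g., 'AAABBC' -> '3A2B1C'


Scanning runs left to right:
  i=0: run of 'F' x 2 -> '2F'
  i=2: run of 'H' x 5 -> '5H'
  i=7: run of 'G' x 23 -> '23G'
  i=30: run of 'H' x 6 -> '6H'
  i=36: run of 'G' x 6 -> '6G'

RLE = 2F5H23G6H6G


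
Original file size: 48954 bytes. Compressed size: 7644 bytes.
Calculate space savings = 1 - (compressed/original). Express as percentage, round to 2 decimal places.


ratio = compressed/original = 7644/48954 = 0.156147
savings = 1 - ratio = 1 - 0.156147 = 0.843853
as a percentage: 0.843853 * 100 = 84.39%

Space savings = 1 - 7644/48954 = 84.39%


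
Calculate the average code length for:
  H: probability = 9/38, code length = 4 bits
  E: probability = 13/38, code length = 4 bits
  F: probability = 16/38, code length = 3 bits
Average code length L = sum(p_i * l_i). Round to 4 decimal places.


Weighted contributions p_i * l_i:
  H: (9/38) * 4 = 36/38
  E: (13/38) * 4 = 52/38
  F: (16/38) * 3 = 48/38
Sum = (36 + 52 + 48)/38 = 136/38

L = 136/38 = 3.5789 bits/symbol


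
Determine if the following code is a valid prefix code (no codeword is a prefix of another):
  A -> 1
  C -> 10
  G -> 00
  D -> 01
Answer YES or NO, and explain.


Checking each pair (does one codeword prefix another?):
  A='1' vs C='10': prefix -- VIOLATION

NO -- this is NOT a valid prefix code. A (1) is a prefix of C (10).


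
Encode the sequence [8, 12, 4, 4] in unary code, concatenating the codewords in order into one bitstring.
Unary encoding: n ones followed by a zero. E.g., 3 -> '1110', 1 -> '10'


Encode each number as n ones followed by a terminating 0:
  8 -> 111111110 (9 bits)
  12 -> 1111111111110 (13 bits)
  4 -> 11110 (5 bits)
  4 -> 11110 (5 bits)
Total length = 9 + 13 + 5 + 5 = 32 bits.

Unary([8, 12, 4, 4]) = 11111111011111111111101111011110 (32 bits)


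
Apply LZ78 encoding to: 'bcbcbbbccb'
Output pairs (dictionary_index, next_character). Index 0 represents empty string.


LZ78 encoding steps:
Dictionary: {0: ''}
Step 1: w='' (idx 0), next='b' -> output (0, 'b'), add 'b' as idx 1
Step 2: w='' (idx 0), next='c' -> output (0, 'c'), add 'c' as idx 2
Step 3: w='b' (idx 1), next='c' -> output (1, 'c'), add 'bc' as idx 3
Step 4: w='b' (idx 1), next='b' -> output (1, 'b'), add 'bb' as idx 4
Step 5: w='bc' (idx 3), next='c' -> output (3, 'c'), add 'bcc' as idx 5
Step 6: w='b' (idx 1), end of input -> output (1, '')


Encoded: [(0, 'b'), (0, 'c'), (1, 'c'), (1, 'b'), (3, 'c'), (1, '')]


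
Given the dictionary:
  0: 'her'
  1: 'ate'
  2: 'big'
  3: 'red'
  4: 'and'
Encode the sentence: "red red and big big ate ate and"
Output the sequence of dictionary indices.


Look up each word in the dictionary:
  'red' -> 3
  'red' -> 3
  'and' -> 4
  'big' -> 2
  'big' -> 2
  'ate' -> 1
  'ate' -> 1
  'and' -> 4

Encoded: [3, 3, 4, 2, 2, 1, 1, 4]


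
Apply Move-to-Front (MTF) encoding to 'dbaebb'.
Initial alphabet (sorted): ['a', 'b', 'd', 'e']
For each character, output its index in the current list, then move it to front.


MTF encoding:
'd': index 2 in ['a', 'b', 'd', 'e'] -> ['d', 'a', 'b', 'e']
'b': index 2 in ['d', 'a', 'b', 'e'] -> ['b', 'd', 'a', 'e']
'a': index 2 in ['b', 'd', 'a', 'e'] -> ['a', 'b', 'd', 'e']
'e': index 3 in ['a', 'b', 'd', 'e'] -> ['e', 'a', 'b', 'd']
'b': index 2 in ['e', 'a', 'b', 'd'] -> ['b', 'e', 'a', 'd']
'b': index 0 in ['b', 'e', 'a', 'd'] -> ['b', 'e', 'a', 'd']


Output: [2, 2, 2, 3, 2, 0]


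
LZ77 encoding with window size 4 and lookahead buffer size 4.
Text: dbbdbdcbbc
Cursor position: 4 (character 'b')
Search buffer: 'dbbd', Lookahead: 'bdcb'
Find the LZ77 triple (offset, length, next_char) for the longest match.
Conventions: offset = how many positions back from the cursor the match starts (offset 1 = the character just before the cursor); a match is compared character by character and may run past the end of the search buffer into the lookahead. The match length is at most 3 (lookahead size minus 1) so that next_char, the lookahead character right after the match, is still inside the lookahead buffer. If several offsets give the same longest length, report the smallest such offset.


Try each offset into the search buffer:
  offset=1 (pos 3, char 'd'): match length 0
  offset=2 (pos 2, char 'b'): match length 2
  offset=3 (pos 1, char 'b'): match length 1
  offset=4 (pos 0, char 'd'): match length 0
Longest match has length 2 at offset 2.
next_char = character at position 4 + 2 = 6 -> 'c'

Best match: offset=2, length=2 (matching 'bd' starting at position 2)
LZ77 triple: (2, 2, 'c')
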